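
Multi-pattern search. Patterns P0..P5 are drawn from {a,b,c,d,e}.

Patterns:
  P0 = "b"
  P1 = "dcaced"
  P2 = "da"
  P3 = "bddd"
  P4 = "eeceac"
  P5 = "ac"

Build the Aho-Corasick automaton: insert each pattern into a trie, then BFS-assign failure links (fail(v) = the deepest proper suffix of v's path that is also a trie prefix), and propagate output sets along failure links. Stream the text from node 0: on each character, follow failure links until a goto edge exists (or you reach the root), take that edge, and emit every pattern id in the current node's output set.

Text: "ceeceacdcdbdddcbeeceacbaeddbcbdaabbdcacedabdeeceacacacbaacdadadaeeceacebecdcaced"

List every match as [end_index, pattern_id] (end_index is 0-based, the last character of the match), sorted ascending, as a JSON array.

Build automaton:
Trie nodes:
  0='ε' goto a→18 b→1 d→2 e→12
  1='b' goto d→9  [P0 ends]
  2='d' goto a→8 c→3
  3='dc' goto a→4
  4='dca' goto c→5
  5='dcac' goto e→6
  6='dcace' goto d→7
  7='dcaced' goto ·  [P1 ends]
  8='da' goto ·  [P2 ends]
  9='bd' goto d→10
  10='bdd' goto d→11
  11='bddd' goto ·  [P3 ends]
  12='e' goto e→13
  13='ee' goto c→14
  14='eec' goto e→15
  15='eece' goto a→16
  16='eecea' goto c→17
  17='eeceac' goto ·  [P4 ends]
  18='a' goto c→19
  19='ac' goto ·  [P5 ends]

BFS fail/out derivation:
  fail(1) 'b': from fail(0)=0 chase 'b': 0 ⇒ 0;  out={0}∪out(0)={0}
  fail(2) 'd': from fail(0)=0 chase 'd': 0 ⇒ 0;  out=∅∪out(0)=∅
  fail(12) 'e': from fail(0)=0 chase 'e': 0 ⇒ 0;  out=∅∪out(0)=∅
  fail(18) 'a': from fail(0)=0 chase 'a': 0 ⇒ 0;  out=∅∪out(0)=∅
  fail(3) 'dc': from fail(2)=0 chase 'c': 0 ⇒ 0;  out=∅∪out(0)=∅
  fail(8) 'da': from fail(2)=0 chase 'a': 0 ⇒ 18;  out={2}∪out(18)={2}
  fail(9) 'bd': from fail(1)=0 chase 'd': 0 ⇒ 2;  out=∅∪out(2)=∅
  fail(13) 'ee': from fail(12)=0 chase 'e': 0 ⇒ 12;  out=∅∪out(12)=∅
  fail(19) 'ac': from fail(18)=0 chase 'c': 0 ⇒ 0;  out={5}∪out(0)={5}
  fail(4) 'dca': from fail(3)=0 chase 'a': 0 ⇒ 18;  out=∅∪out(18)=∅
  fail(10) 'bdd': from fail(9)=2 chase 'd': 2→0 ⇒ 2;  out=∅∪out(2)=∅
  fail(14) 'eec': from fail(13)=12 chase 'c': 12→0 ⇒ 0;  out=∅∪out(0)=∅
  fail(5) 'dcac': from fail(4)=18 chase 'c': 18 ⇒ 19;  out=∅∪out(19)={5}
  fail(11) 'bddd': from fail(10)=2 chase 'd': 2→0 ⇒ 2;  out={3}∪out(2)={3}
  fail(15) 'eece': from fail(14)=0 chase 'e': 0 ⇒ 12;  out=∅∪out(12)=∅
  fail(6) 'dcace': from fail(5)=19 chase 'e': 19→0 ⇒ 12;  out=∅∪out(12)=∅
  fail(16) 'eecea': from fail(15)=12 chase 'a': 12→0 ⇒ 18;  out=∅∪out(18)=∅
  fail(7) 'dcaced': from fail(6)=12 chase 'd': 12→0 ⇒ 2;  out={1}∪out(2)={1}
  fail(17) 'eeceac': from fail(16)=18 chase 'c': 18 ⇒ 19;  out={4}∪out(19)={4,5}

Run:
i=0 'c': node 0→0
i=1 'e': node 0→12
i=2 'e': node 12→13
i=3 'c': node 13→14
i=4 'e': node 14→15
i=5 'a': node 15→16
i=6 'c': node 16→17  → match P4@[1:6],P5@[5:6]
i=7 'd': node 17→2 ·f
i=8 'c': node 2→3
i=9 'd': node 3→2 ·f
i=10 'b': node 2→1 ·f  → match P0@[10:10]
i=11 'd': node 1→9
i=12 'd': node 9→10
i=13 'd': node 10→11  → match P3@[10:13]
i=14 'c': node 11→3 ·f
i=15 'b': node 3→1 ·f  → match P0@[15:15]
i=16 'e': node 1→12 ·f
i=17 'e': node 12→13
i=18 'c': node 13→14
i=19 'e': node 14→15
i=20 'a': node 15→16
i=21 'c': node 16→17  → match P4@[16:21],P5@[20:21]
i=22 'b': node 17→1 ·f  → match P0@[22:22]
i=23 'a': node 1→18 ·f
i=24 'e': node 18→12 ·f
i=25 'd': node 12→2 ·f
i=26 'd': node 2→2 ·f
i=27 'b': node 2→1 ·f  → match P0@[27:27]
i=28 'c': node 1→0 ·f
i=29 'b': node 0→1  → match P0@[29:29]
i=30 'd': node 1→9
i=31 'a': node 9→8 ·f  → match P2@[30:31]
i=32 'a': node 8→18 ·f
i=33 'b': node 18→1 ·f  → match P0@[33:33]
i=34 'b': node 1→1 ·f  → match P0@[34:34]
i=35 'd': node 1→9
i=36 'c': node 9→3 ·f
i=37 'a': node 3→4
i=38 'c': node 4→5  → match P5@[37:38]
i=39 'e': node 5→6
i=40 'd': node 6→7  → match P1@[35:40]
i=41 'a': node 7→8 ·f  → match P2@[40:41]
i=42 'b': node 8→1 ·f  → match P0@[42:42]
i=43 'd': node 1→9
i=44 'e': node 9→12 ·f
i=45 'e': node 12→13
i=46 'c': node 13→14
i=47 'e': node 14→15
i=48 'a': node 15→16
i=49 'c': node 16→17  → match P4@[44:49],P5@[48:49]
i=50 'a': node 17→18 ·f
i=51 'c': node 18→19  → match P5@[50:51]
i=52 'a': node 19→18 ·f
i=53 'c': node 18→19  → match P5@[52:53]
i=54 'b': node 19→1 ·f  → match P0@[54:54]
i=55 'a': node 1→18 ·f
i=56 'a': node 18→18 ·f
i=57 'c': node 18→19  → match P5@[56:57]
i=58 'd': node 19→2 ·f
i=59 'a': node 2→8  → match P2@[58:59]
i=60 'd': node 8→2 ·f
i=61 'a': node 2→8  → match P2@[60:61]
i=62 'd': node 8→2 ·f
i=63 'a': node 2→8  → match P2@[62:63]
i=64 'e': node 8→12 ·f
i=65 'e': node 12→13
i=66 'c': node 13→14
i=67 'e': node 14→15
i=68 'a': node 15→16
i=69 'c': node 16→17  → match P4@[64:69],P5@[68:69]
i=70 'e': node 17→12 ·f
i=71 'b': node 12→1 ·f  → match P0@[71:71]
i=72 'e': node 1→12 ·f
i=73 'c': node 12→0 ·f
i=74 'd': node 0→2
i=75 'c': node 2→3
i=76 'a': node 3→4
i=77 'c': node 4→5  → match P5@[76:77]
i=78 'e': node 5→6
i=79 'd': node 6→7  → match P1@[74:79]

All matches (sorted): [[6,4],[6,5],[10,0],[13,3],[15,0],[21,4],[21,5],[22,0],[27,0],[29,0],[31,2],[33,0],[34,0],[38,5],[40,1],[41,2],[42,0],[49,4],[49,5],[51,5],[53,5],[54,0],[57,5],[59,2],[61,2],[63,2],[69,4],[69,5],[71,0],[77,5],[79,1]]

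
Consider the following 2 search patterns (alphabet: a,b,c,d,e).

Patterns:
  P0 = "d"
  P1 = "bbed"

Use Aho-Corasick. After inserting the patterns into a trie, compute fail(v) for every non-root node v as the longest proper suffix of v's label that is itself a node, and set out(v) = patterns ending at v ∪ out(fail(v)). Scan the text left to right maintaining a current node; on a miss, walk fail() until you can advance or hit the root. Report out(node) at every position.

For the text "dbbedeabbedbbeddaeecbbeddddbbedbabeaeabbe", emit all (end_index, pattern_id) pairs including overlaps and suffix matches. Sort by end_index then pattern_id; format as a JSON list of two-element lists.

Build:
Trie (insert patterns):
  n0 'ε': b→2 d→1
  n1 'd': ·  ←P0
  n2 'b': b→3
  n3 'bb': e→4
  n4 'bbe': d→5
  n5 'bbed': ·  ←P1

BFS fail/out derivation:
  fail(1) 'd': from fail(0)=0 chase 'd': 0 ⇒ 0;  out={0}∪out(0)={0}
  fail(2) 'b': from fail(0)=0 chase 'b': 0 ⇒ 0;  out=∅∪out(0)=∅
  fail(3) 'bb': from fail(2)=0 chase 'b': 0 ⇒ 2;  out=∅∪out(2)=∅
  fail(4) 'bbe': from fail(3)=2 chase 'e': 2→0 ⇒ 0;  out=∅∪out(0)=∅
  fail(5) 'bbed': from fail(4)=0 chase 'd': 0 ⇒ 1;  out={1}∪out(1)={0,1}

Text stream:
pos 0 'd': at 1  → match P0@[0:0]
pos 1 'b': at 2 (via fail)
pos 2 'b': at 3
pos 3 'e': at 4
pos 4 'd': at 5  → match P0@[4:4],P1@[1:4]
pos 5 'e': at 0 (via fail)
pos 6 'a': at 0
pos 7 'b': at 2
pos 8 'b': at 3
pos 9 'e': at 4
pos 10 'd': at 5  → match P0@[10:10],P1@[7:10]
pos 11 'b': at 2 (via fail)
pos 12 'b': at 3
pos 13 'e': at 4
pos 14 'd': at 5  → match P0@[14:14],P1@[11:14]
pos 15 'd': at 1 (via fail)  → match P0@[15:15]
pos 16 'a': at 0 (via fail)
pos 17 'e': at 0
pos 18 'e': at 0
pos 19 'c': at 0
pos 20 'b': at 2
pos 21 'b': at 3
pos 22 'e': at 4
pos 23 'd': at 5  → match P0@[23:23],P1@[20:23]
pos 24 'd': at 1 (via fail)  → match P0@[24:24]
pos 25 'd': at 1 (via fail)  → match P0@[25:25]
pos 26 'd': at 1 (via fail)  → match P0@[26:26]
pos 27 'b': at 2 (via fail)
pos 28 'b': at 3
pos 29 'e': at 4
pos 30 'd': at 5  → match P0@[30:30],P1@[27:30]
pos 31 'b': at 2 (via fail)
pos 32 'a': at 0 (via fail)
pos 33 'b': at 2
pos 34 'e': at 0 (via fail)
pos 35 'a': at 0
pos 36 'e': at 0
pos 37 'a': at 0
pos 38 'b': at 2
pos 39 'b': at 3
pos 40 'e': at 4

Matches: [[0,0],[4,0],[4,1],[10,0],[10,1],[14,0],[14,1],[15,0],[23,0],[23,1],[24,0],[25,0],[26,0],[30,0],[30,1]]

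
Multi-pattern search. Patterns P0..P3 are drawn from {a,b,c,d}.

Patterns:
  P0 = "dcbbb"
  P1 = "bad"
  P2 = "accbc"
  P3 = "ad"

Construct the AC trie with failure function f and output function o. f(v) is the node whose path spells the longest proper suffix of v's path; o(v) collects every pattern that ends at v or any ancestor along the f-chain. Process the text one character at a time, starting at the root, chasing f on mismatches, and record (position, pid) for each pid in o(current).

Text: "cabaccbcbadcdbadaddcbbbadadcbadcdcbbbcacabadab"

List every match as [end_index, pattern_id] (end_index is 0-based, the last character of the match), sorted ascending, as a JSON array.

Build:
Trie (insert patterns):
  0='ε' goto a→9 b→6 d→1
  1='d' goto c→2
  2='dc' goto b→3
  3='dcb' goto b→4
  4='dcbb' goto b→5
  5='dcbbb' goto ·  [P0 ends]
  6='b' goto a→7
  7='ba' goto d→8
  8='bad' goto ·  [P1 ends]
  9='a' goto c→10 d→14
  10='ac' goto c→11
  11='acc' goto b→12
  12='accb' goto c→13
  13='accbc' goto ·  [P2 ends]
  14='ad' goto ·  [P3 ends]

BFS fail/out derivation:
  fail(1) 'd': from fail(0)=0 chase 'd': 0 ⇒ 0;  out=∅∪out(0)=∅
  fail(6) 'b': from fail(0)=0 chase 'b': 0 ⇒ 0;  out=∅∪out(0)=∅
  fail(9) 'a': from fail(0)=0 chase 'a': 0 ⇒ 0;  out=∅∪out(0)=∅
  fail(2) 'dc': from fail(1)=0 chase 'c': 0 ⇒ 0;  out=∅∪out(0)=∅
  fail(7) 'ba': from fail(6)=0 chase 'a': 0 ⇒ 9;  out=∅∪out(9)=∅
  fail(10) 'ac': from fail(9)=0 chase 'c': 0 ⇒ 0;  out=∅∪out(0)=∅
  fail(14) 'ad': from fail(9)=0 chase 'd': 0 ⇒ 1;  out={3}∪out(1)={3}
  fail(3) 'dcb': from fail(2)=0 chase 'b': 0 ⇒ 6;  out=∅∪out(6)=∅
  fail(8) 'bad': from fail(7)=9 chase 'd': 9 ⇒ 14;  out={1}∪out(14)={1,3}
  fail(11) 'acc': from fail(10)=0 chase 'c': 0 ⇒ 0;  out=∅∪out(0)=∅
  fail(4) 'dcbb': from fail(3)=6 chase 'b': 6→0 ⇒ 6;  out=∅∪out(6)=∅
  fail(12) 'accb': from fail(11)=0 chase 'b': 0 ⇒ 6;  out=∅∪out(6)=∅
  fail(5) 'dcbbb': from fail(4)=6 chase 'b': 6→0 ⇒ 6;  out={0}∪out(6)={0}
  fail(13) 'accbc': from fail(12)=6 chase 'c': 6→0 ⇒ 0;  out={2}∪out(0)={2}

Text stream:
i=0 'c': node 0→0
i=1 'a': node 0→9
i=2 'b': node 9→6 ·f
i=3 'a': node 6→7
i=4 'c': node 7→10 ·f
i=5 'c': node 10→11
i=6 'b': node 11→12
i=7 'c': node 12→13  emit P2@[3:7]
i=8 'b': node 13→6 ·f
i=9 'a': node 6→7
i=10 'd': node 7→8  emit P1@[8:10],P3@[9:10]
i=11 'c': node 8→2 ·f
i=12 'd': node 2→1 ·f
i=13 'b': node 1→6 ·f
i=14 'a': node 6→7
i=15 'd': node 7→8  emit P1@[13:15],P3@[14:15]
i=16 'a': node 8→9 ·f
i=17 'd': node 9→14  emit P3@[16:17]
i=18 'd': node 14→1 ·f
i=19 'c': node 1→2
i=20 'b': node 2→3
i=21 'b': node 3→4
i=22 'b': node 4→5  emit P0@[18:22]
i=23 'a': node 5→7 ·f
i=24 'd': node 7→8  emit P1@[22:24],P3@[23:24]
i=25 'a': node 8→9 ·f
i=26 'd': node 9→14  emit P3@[25:26]
i=27 'c': node 14→2 ·f
i=28 'b': node 2→3
i=29 'a': node 3→7 ·f
i=30 'd': node 7→8  emit P1@[28:30],P3@[29:30]
i=31 'c': node 8→2 ·f
i=32 'd': node 2→1 ·f
i=33 'c': node 1→2
i=34 'b': node 2→3
i=35 'b': node 3→4
i=36 'b': node 4→5  emit P0@[32:36]
i=37 'c': node 5→0 ·f
i=38 'a': node 0→9
i=39 'c': node 9→10
i=40 'a': node 10→9 ·f
i=41 'b': node 9→6 ·f
i=42 'a': node 6→7
i=43 'd': node 7→8  emit P1@[41:43],P3@[42:43]
i=44 'a': node 8→9 ·f
i=45 'b': node 9→6 ·f

Result: [[7,2],[10,1],[10,3],[15,1],[15,3],[17,3],[22,0],[24,1],[24,3],[26,3],[30,1],[30,3],[36,0],[43,1],[43,3]]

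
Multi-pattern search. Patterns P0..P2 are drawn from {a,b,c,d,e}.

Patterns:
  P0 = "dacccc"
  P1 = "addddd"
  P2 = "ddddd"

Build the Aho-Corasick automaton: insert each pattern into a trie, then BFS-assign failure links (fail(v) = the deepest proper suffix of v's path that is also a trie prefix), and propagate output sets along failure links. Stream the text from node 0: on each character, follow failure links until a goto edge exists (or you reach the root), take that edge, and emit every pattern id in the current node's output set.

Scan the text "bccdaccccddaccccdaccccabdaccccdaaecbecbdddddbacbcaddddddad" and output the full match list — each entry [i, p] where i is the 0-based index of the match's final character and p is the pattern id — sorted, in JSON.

Construct AC machine:
Trie (insert patterns):
  0='ε' goto a→7 d→1
  1='d' goto a→2 d→13
  2='da' goto c→3
  3='dac' goto c→4
  4='dacc' goto c→5
  5='daccc' goto c→6
  6='dacccc' goto ·  ←P0
  7='a' goto d→8
  8='ad' goto d→9
  9='add' goto d→10
  10='addd' goto d→11
  11='adddd' goto d→12
  12='addddd' goto ·  ←P1
  13='dd' goto d→14
  14='ddd' goto d→15
  15='dddd' goto d→16
  16='ddddd' goto ·  ←P2

Failure links (BFS by depth):
  n1('d'): parent n0 fail=0; on 'd' 0 → fail=0;  out ∅∪∅=∅
  n7('a'): parent n0 fail=0; on 'a' 0 → fail=0;  out ∅∪∅=∅
  n2('da'): parent n1 fail=0; on 'a' 0 → fail=7;  out ∅∪∅=∅
  n8('ad'): parent n7 fail=0; on 'd' 0 → fail=1;  out ∅∪∅=∅
  n13('dd'): parent n1 fail=0; on 'd' 0 → fail=1;  out ∅∪∅=∅
  n3('dac'): parent n2 fail=7; on 'c' 7→0 → fail=0;  out ∅∪∅=∅
  n9('add'): parent n8 fail=1; on 'd' 1 → fail=13;  out ∅∪∅=∅
  n14('ddd'): parent n13 fail=1; on 'd' 1 → fail=13;  out ∅∪∅=∅
  n4('dacc'): parent n3 fail=0; on 'c' 0 → fail=0;  out ∅∪∅=∅
  n10('addd'): parent n9 fail=13; on 'd' 13 → fail=14;  out ∅∪∅=∅
  n15('dddd'): parent n14 fail=13; on 'd' 13 → fail=14;  out ∅∪∅=∅
  n5('daccc'): parent n4 fail=0; on 'c' 0 → fail=0;  out ∅∪∅=∅
  n11('adddd'): parent n10 fail=14; on 'd' 14 → fail=15;  out ∅∪∅=∅
  n16('ddddd'): parent n15 fail=14; on 'd' 14 → fail=15;  out {2}∪∅={2}
  n6('dacccc'): parent n5 fail=0; on 'c' 0 → fail=0;  out {0}∪∅={0}
  n12('addddd'): parent n11 fail=15; on 'd' 15 → fail=16;  out {1}∪{2}={1,2}

Scan:
i=0 'b': node 0→0
i=1 'c': node 0→0
i=2 'c': node 0→0
i=3 'd': node 0→1
i=4 'a': node 1→2
i=5 'c': node 2→3
i=6 'c': node 3→4
i=7 'c': node 4→5
i=8 'c': node 5→6  → match P0@[3:8]
i=9 'd': node 6→1 (via fail)
i=10 'd': node 1→13
i=11 'a': node 13→2 (via fail)
i=12 'c': node 2→3
i=13 'c': node 3→4
i=14 'c': node 4→5
i=15 'c': node 5→6  → match P0@[10:15]
i=16 'd': node 6→1 (via fail)
i=17 'a': node 1→2
i=18 'c': node 2→3
i=19 'c': node 3→4
i=20 'c': node 4→5
i=21 'c': node 5→6  → match P0@[16:21]
i=22 'a': node 6→7 (via fail)
i=23 'b': node 7→0 (via fail)
i=24 'd': node 0→1
i=25 'a': node 1→2
i=26 'c': node 2→3
i=27 'c': node 3→4
i=28 'c': node 4→5
i=29 'c': node 5→6  → match P0@[24:29]
i=30 'd': node 6→1 (via fail)
i=31 'a': node 1→2
i=32 'a': node 2→7 (via fail)
i=33 'e': node 7→0 (via fail)
i=34 'c': node 0→0
i=35 'b': node 0→0
i=36 'e': node 0→0
i=37 'c': node 0→0
i=38 'b': node 0→0
i=39 'd': node 0→1
i=40 'd': node 1→13
i=41 'd': node 13→14
i=42 'd': node 14→15
i=43 'd': node 15→16  → match P2@[39:43]
i=44 'b': node 16→0 (via fail)
i=45 'a': node 0→7
i=46 'c': node 7→0 (via fail)
i=47 'b': node 0→0
i=48 'c': node 0→0
i=49 'a': node 0→7
i=50 'd': node 7→8
i=51 'd': node 8→9
i=52 'd': node 9→10
i=53 'd': node 10→11
i=54 'd': node 11→12  → match P1@[49:54],P2@[50:54]
i=55 'd': node 12→16 (via fail)  → match P2@[51:55]
i=56 'a': node 16→2 (via fail)
i=57 'd': node 2→8 (via fail)

Matches: [[8,0],[15,0],[21,0],[29,0],[43,2],[54,1],[54,2],[55,2]]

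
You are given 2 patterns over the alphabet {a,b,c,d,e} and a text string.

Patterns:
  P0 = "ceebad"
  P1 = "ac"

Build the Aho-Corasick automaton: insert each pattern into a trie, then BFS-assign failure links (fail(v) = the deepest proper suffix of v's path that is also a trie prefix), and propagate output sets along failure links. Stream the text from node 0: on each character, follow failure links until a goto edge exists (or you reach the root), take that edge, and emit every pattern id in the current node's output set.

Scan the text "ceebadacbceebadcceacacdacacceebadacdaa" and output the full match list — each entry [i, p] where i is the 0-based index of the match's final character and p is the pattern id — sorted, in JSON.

Construct AC machine:
Trie (insert patterns):
  0='ε' goto a→7 c→1
  1='c' goto e→2
  2='ce' goto e→3
  3='cee' goto b→4
  4='ceeb' goto a→5
  5='ceeba' goto d→6
  6='ceebad' goto ·  ←P0
  7='a' goto c→8
  8='ac' goto ·  ←P1

BFS fail/out derivation:
  n1('c'): parent n0 fail=0; on 'c' 0 → fail=0;  out ∅∪∅=∅
  n7('a'): parent n0 fail=0; on 'a' 0 → fail=0;  out ∅∪∅=∅
  n2('ce'): parent n1 fail=0; on 'e' 0 → fail=0;  out ∅∪∅=∅
  n8('ac'): parent n7 fail=0; on 'c' 0 → fail=1;  out {1}∪∅={1}
  n3('cee'): parent n2 fail=0; on 'e' 0 → fail=0;  out ∅∪∅=∅
  n4('ceeb'): parent n3 fail=0; on 'b' 0 → fail=0;  out ∅∪∅=∅
  n5('ceeba'): parent n4 fail=0; on 'a' 0 → fail=7;  out ∅∪∅=∅
  n6('ceebad'): parent n5 fail=7; on 'd' 7→0 → fail=0;  out {0}∪∅={0}

Run:
pos 0 'c': at 1
pos 1 'e': at 2
pos 2 'e': at 3
pos 3 'b': at 4
pos 4 'a': at 5
pos 5 'd': at 6  ** P0@[0:5]
pos 6 'a': at 7 (via fail)
pos 7 'c': at 8  ** P1@[6:7]
pos 8 'b': at 0 (via fail)
pos 9 'c': at 1
pos 10 'e': at 2
pos 11 'e': at 3
pos 12 'b': at 4
pos 13 'a': at 5
pos 14 'd': at 6  ** P0@[9:14]
pos 15 'c': at 1 (via fail)
pos 16 'c': at 1 (via fail)
pos 17 'e': at 2
pos 18 'a': at 7 (via fail)
pos 19 'c': at 8  ** P1@[18:19]
pos 20 'a': at 7 (via fail)
pos 21 'c': at 8  ** P1@[20:21]
pos 22 'd': at 0 (via fail)
pos 23 'a': at 7
pos 24 'c': at 8  ** P1@[23:24]
pos 25 'a': at 7 (via fail)
pos 26 'c': at 8  ** P1@[25:26]
pos 27 'c': at 1 (via fail)
pos 28 'e': at 2
pos 29 'e': at 3
pos 30 'b': at 4
pos 31 'a': at 5
pos 32 'd': at 6  ** P0@[27:32]
pos 33 'a': at 7 (via fail)
pos 34 'c': at 8  ** P1@[33:34]
pos 35 'd': at 0 (via fail)
pos 36 'a': at 7
pos 37 'a': at 7 (via fail)

All matches (sorted): [[5,0],[7,1],[14,0],[19,1],[21,1],[24,1],[26,1],[32,0],[34,1]]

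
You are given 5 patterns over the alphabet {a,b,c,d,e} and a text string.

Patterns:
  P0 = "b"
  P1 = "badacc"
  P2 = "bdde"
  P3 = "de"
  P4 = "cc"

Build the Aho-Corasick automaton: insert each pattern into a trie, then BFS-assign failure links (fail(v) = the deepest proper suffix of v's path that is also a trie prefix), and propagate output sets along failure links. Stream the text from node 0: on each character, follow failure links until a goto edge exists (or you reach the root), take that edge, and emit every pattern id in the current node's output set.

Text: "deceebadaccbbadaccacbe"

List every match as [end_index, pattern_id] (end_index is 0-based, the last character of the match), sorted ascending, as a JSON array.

Construct AC machine:
Trie (insert patterns):
  0='ε' goto b→1 c→12 d→10
  1='b' goto a→2 d→7  ←P0
  2='ba' goto d→3
  3='bad' goto a→4
  4='bada' goto c→5
  5='badac' goto c→6
  6='badacc' goto ·  ←P1
  7='bd' goto d→8
  8='bdd' goto e→9
  9='bdde' goto ·  ←P2
  10='d' goto e→11
  11='de' goto ·  ←P3
  12='c' goto c→13
  13='cc' goto ·  ←P4

BFS fail/out derivation:
  fail(1) 'b': from fail(0)=0 chase 'b': 0 ⇒ 0;  out={0}∪out(0)={0}
  fail(10) 'd': from fail(0)=0 chase 'd': 0 ⇒ 0;  out=∅∪out(0)=∅
  fail(12) 'c': from fail(0)=0 chase 'c': 0 ⇒ 0;  out=∅∪out(0)=∅
  fail(2) 'ba': from fail(1)=0 chase 'a': 0 ⇒ 0;  out=∅∪out(0)=∅
  fail(7) 'bd': from fail(1)=0 chase 'd': 0 ⇒ 10;  out=∅∪out(10)=∅
  fail(11) 'de': from fail(10)=0 chase 'e': 0 ⇒ 0;  out={3}∪out(0)={3}
  fail(13) 'cc': from fail(12)=0 chase 'c': 0 ⇒ 12;  out={4}∪out(12)={4}
  fail(3) 'bad': from fail(2)=0 chase 'd': 0 ⇒ 10;  out=∅∪out(10)=∅
  fail(8) 'bdd': from fail(7)=10 chase 'd': 10→0 ⇒ 10;  out=∅∪out(10)=∅
  fail(4) 'bada': from fail(3)=10 chase 'a': 10→0 ⇒ 0;  out=∅∪out(0)=∅
  fail(9) 'bdde': from fail(8)=10 chase 'e': 10 ⇒ 11;  out={2}∪out(11)={2,3}
  fail(5) 'badac': from fail(4)=0 chase 'c': 0 ⇒ 12;  out=∅∪out(12)=∅
  fail(6) 'badacc': from fail(5)=12 chase 'c': 12 ⇒ 13;  out={1}∪out(13)={1,4}

Run:
pos 0 'd': at 10
pos 1 'e': at 11  → match P3@[0:1]
pos 2 'c': at 12 (fail-walked)
pos 3 'e': at 0 (fail-walked)
pos 4 'e': at 0
pos 5 'b': at 1  → match P0@[5:5]
pos 6 'a': at 2
pos 7 'd': at 3
pos 8 'a': at 4
pos 9 'c': at 5
pos 10 'c': at 6  → match P1@[5:10],P4@[9:10]
pos 11 'b': at 1 (fail-walked)  → match P0@[11:11]
pos 12 'b': at 1 (fail-walked)  → match P0@[12:12]
pos 13 'a': at 2
pos 14 'd': at 3
pos 15 'a': at 4
pos 16 'c': at 5
pos 17 'c': at 6  → match P1@[12:17],P4@[16:17]
pos 18 'a': at 0 (fail-walked)
pos 19 'c': at 12
pos 20 'b': at 1 (fail-walked)  → match P0@[20:20]
pos 21 'e': at 0 (fail-walked)

All matches (sorted): [[1,3],[5,0],[10,1],[10,4],[11,0],[12,0],[17,1],[17,4],[20,0]]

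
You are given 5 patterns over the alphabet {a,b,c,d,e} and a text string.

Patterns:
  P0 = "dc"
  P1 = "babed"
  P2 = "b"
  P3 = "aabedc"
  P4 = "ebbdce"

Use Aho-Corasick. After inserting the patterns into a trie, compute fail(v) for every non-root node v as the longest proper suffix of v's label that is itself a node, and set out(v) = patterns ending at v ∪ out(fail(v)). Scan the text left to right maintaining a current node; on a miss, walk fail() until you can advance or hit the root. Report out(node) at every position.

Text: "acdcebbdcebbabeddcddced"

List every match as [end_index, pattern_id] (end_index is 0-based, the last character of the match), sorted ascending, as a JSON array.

Build:
Trie nodes:
  n0 'ε': a→8 b→3 d→1 e→14
  n1 'd': c→2
  n2 'dc': ·  [P0 ends]
  n3 'b': a→4  [P2 ends]
  n4 'ba': b→5
  n5 'bab': e→6
  n6 'babe': d→7
  n7 'babed': ·  [P1 ends]
  n8 'a': a→9
  n9 'aa': b→10
  n10 'aab': e→11
  n11 'aabe': d→12
  n12 'aabed': c→13
  n13 'aabedc': ·  [P3 ends]
  n14 'e': b→15
  n15 'eb': b→16
  n16 'ebb': d→17
  n17 'ebbd': c→18
  n18 'ebbdc': e→19
  n19 'ebbdce': ·  [P4 ends]

BFS fail/out derivation:
  fail(1) 'd': from fail(0)=0 chase 'd': 0 ⇒ 0;  out=∅∪out(0)=∅
  fail(3) 'b': from fail(0)=0 chase 'b': 0 ⇒ 0;  out={2}∪out(0)={2}
  fail(8) 'a': from fail(0)=0 chase 'a': 0 ⇒ 0;  out=∅∪out(0)=∅
  fail(14) 'e': from fail(0)=0 chase 'e': 0 ⇒ 0;  out=∅∪out(0)=∅
  fail(2) 'dc': from fail(1)=0 chase 'c': 0 ⇒ 0;  out={0}∪out(0)={0}
  fail(4) 'ba': from fail(3)=0 chase 'a': 0 ⇒ 8;  out=∅∪out(8)=∅
  fail(9) 'aa': from fail(8)=0 chase 'a': 0 ⇒ 8;  out=∅∪out(8)=∅
  fail(15) 'eb': from fail(14)=0 chase 'b': 0 ⇒ 3;  out=∅∪out(3)={2}
  fail(5) 'bab': from fail(4)=8 chase 'b': 8→0 ⇒ 3;  out=∅∪out(3)={2}
  fail(10) 'aab': from fail(9)=8 chase 'b': 8→0 ⇒ 3;  out=∅∪out(3)={2}
  fail(16) 'ebb': from fail(15)=3 chase 'b': 3→0 ⇒ 3;  out=∅∪out(3)={2}
  fail(6) 'babe': from fail(5)=3 chase 'e': 3→0 ⇒ 14;  out=∅∪out(14)=∅
  fail(11) 'aabe': from fail(10)=3 chase 'e': 3→0 ⇒ 14;  out=∅∪out(14)=∅
  fail(17) 'ebbd': from fail(16)=3 chase 'd': 3→0 ⇒ 1;  out=∅∪out(1)=∅
  fail(7) 'babed': from fail(6)=14 chase 'd': 14→0 ⇒ 1;  out={1}∪out(1)={1}
  fail(12) 'aabed': from fail(11)=14 chase 'd': 14→0 ⇒ 1;  out=∅∪out(1)=∅
  fail(18) 'ebbdc': from fail(17)=1 chase 'c': 1 ⇒ 2;  out=∅∪out(2)={0}
  fail(13) 'aabedc': from fail(12)=1 chase 'c': 1 ⇒ 2;  out={3}∪out(2)={0,3}
  fail(19) 'ebbdce': from fail(18)=2 chase 'e': 2→0 ⇒ 14;  out={4}∪out(14)={4}

Run:
[0] read 'a'  n0⇒n8
[1] read 'c'  n8⇒n0 (fail-walked)
[2] read 'd'  n0⇒n1
[3] read 'c'  n1⇒n2  emit P0@[2:3]
[4] read 'e'  n2⇒n14 (fail-walked)
[5] read 'b'  n14⇒n15  emit P2@[5:5]
[6] read 'b'  n15⇒n16  emit P2@[6:6]
[7] read 'd'  n16⇒n17
[8] read 'c'  n17⇒n18  emit P0@[7:8]
[9] read 'e'  n18⇒n19  emit P4@[4:9]
[10] read 'b'  n19⇒n15 (fail-walked)  emit P2@[10:10]
[11] read 'b'  n15⇒n16  emit P2@[11:11]
[12] read 'a'  n16⇒n4 (fail-walked)
[13] read 'b'  n4⇒n5  emit P2@[13:13]
[14] read 'e'  n5⇒n6
[15] read 'd'  n6⇒n7  emit P1@[11:15]
[16] read 'd'  n7⇒n1 (fail-walked)
[17] read 'c'  n1⇒n2  emit P0@[16:17]
[18] read 'd'  n2⇒n1 (fail-walked)
[19] read 'd'  n1⇒n1 (fail-walked)
[20] read 'c'  n1⇒n2  emit P0@[19:20]
[21] read 'e'  n2⇒n14 (fail-walked)
[22] read 'd'  n14⇒n1 (fail-walked)

Matches: [[3,0],[5,2],[6,2],[8,0],[9,4],[10,2],[11,2],[13,2],[15,1],[17,0],[20,0]]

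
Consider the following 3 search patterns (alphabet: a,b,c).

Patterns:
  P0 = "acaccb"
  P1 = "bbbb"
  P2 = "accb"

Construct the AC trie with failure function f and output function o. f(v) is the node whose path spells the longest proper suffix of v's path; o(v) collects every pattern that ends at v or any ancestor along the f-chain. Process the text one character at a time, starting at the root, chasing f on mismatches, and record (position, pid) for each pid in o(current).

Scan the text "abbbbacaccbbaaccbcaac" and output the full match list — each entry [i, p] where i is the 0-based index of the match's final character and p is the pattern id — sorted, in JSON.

Construct AC machine:
Trie nodes:
  0='ε' goto a→1 b→7
  1='a' goto c→2
  2='ac' goto a→3 c→11
  3='aca' goto c→4
  4='acac' goto c→5
  5='acacc' goto b→6
  6='acaccb' goto ·  ←P0
  7='b' goto b→8
  8='bb' goto b→9
  9='bbb' goto b→10
  10='bbbb' goto ·  ←P1
  11='acc' goto b→12
  12='accb' goto ·  ←P2

Failure links (BFS by depth):
  fail(1) 'a': from fail(0)=0 chase 'a': 0 ⇒ 0;  out=∅∪out(0)=∅
  fail(7) 'b': from fail(0)=0 chase 'b': 0 ⇒ 0;  out=∅∪out(0)=∅
  fail(2) 'ac': from fail(1)=0 chase 'c': 0 ⇒ 0;  out=∅∪out(0)=∅
  fail(8) 'bb': from fail(7)=0 chase 'b': 0 ⇒ 7;  out=∅∪out(7)=∅
  fail(3) 'aca': from fail(2)=0 chase 'a': 0 ⇒ 1;  out=∅∪out(1)=∅
  fail(9) 'bbb': from fail(8)=7 chase 'b': 7 ⇒ 8;  out=∅∪out(8)=∅
  fail(11) 'acc': from fail(2)=0 chase 'c': 0 ⇒ 0;  out=∅∪out(0)=∅
  fail(4) 'acac': from fail(3)=1 chase 'c': 1 ⇒ 2;  out=∅∪out(2)=∅
  fail(10) 'bbbb': from fail(9)=8 chase 'b': 8 ⇒ 9;  out={1}∪out(9)={1}
  fail(12) 'accb': from fail(11)=0 chase 'b': 0 ⇒ 7;  out={2}∪out(7)={2}
  fail(5) 'acacc': from fail(4)=2 chase 'c': 2 ⇒ 11;  out=∅∪out(11)=∅
  fail(6) 'acaccb': from fail(5)=11 chase 'b': 11 ⇒ 12;  out={0}∪out(12)={0,2}

Scan:
i=0 'a': node 0→1
i=1 'b': node 1→7 (via fail)
i=2 'b': node 7→8
i=3 'b': node 8→9
i=4 'b': node 9→10  → match P1@[1:4]
i=5 'a': node 10→1 (via fail)
i=6 'c': node 1→2
i=7 'a': node 2→3
i=8 'c': node 3→4
i=9 'c': node 4→5
i=10 'b': node 5→6  → match P0@[5:10],P2@[7:10]
i=11 'b': node 6→8 (via fail)
i=12 'a': node 8→1 (via fail)
i=13 'a': node 1→1 (via fail)
i=14 'c': node 1→2
i=15 'c': node 2→11
i=16 'b': node 11→12  → match P2@[13:16]
i=17 'c': node 12→0 (via fail)
i=18 'a': node 0→1
i=19 'a': node 1→1 (via fail)
i=20 'c': node 1→2

All matches (sorted): [[4,1],[10,0],[10,2],[16,2]]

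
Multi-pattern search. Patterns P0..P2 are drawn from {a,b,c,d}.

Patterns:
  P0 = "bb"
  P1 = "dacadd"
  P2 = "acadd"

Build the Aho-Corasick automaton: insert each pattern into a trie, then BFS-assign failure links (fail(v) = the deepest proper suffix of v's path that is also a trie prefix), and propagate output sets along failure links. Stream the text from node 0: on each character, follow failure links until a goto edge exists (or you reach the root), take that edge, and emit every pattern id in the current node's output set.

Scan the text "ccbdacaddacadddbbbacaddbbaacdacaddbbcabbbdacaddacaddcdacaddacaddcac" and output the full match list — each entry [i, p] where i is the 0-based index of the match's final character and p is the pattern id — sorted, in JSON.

Build:
Trie (insert patterns):
  0='ε' goto a→9 b→1 d→3
  1='b' goto b→2
  2='bb' goto ·  [P0 ends]
  3='d' goto a→4
  4='da' goto c→5
  5='dac' goto a→6
  6='daca' goto d→7
  7='dacad' goto d→8
  8='dacadd' goto ·  [P1 ends]
  9='a' goto c→10
  10='ac' goto a→11
  11='aca' goto d→12
  12='acad' goto d→13
  13='acadd' goto ·  [P2 ends]

Failure links (BFS by depth):
  n1('b'): parent n0 fail=0; on 'b' 0 → fail=0;  out ∅∪∅=∅
  n3('d'): parent n0 fail=0; on 'd' 0 → fail=0;  out ∅∪∅=∅
  n9('a'): parent n0 fail=0; on 'a' 0 → fail=0;  out ∅∪∅=∅
  n2('bb'): parent n1 fail=0; on 'b' 0 → fail=1;  out {0}∪∅={0}
  n4('da'): parent n3 fail=0; on 'a' 0 → fail=9;  out ∅∪∅=∅
  n10('ac'): parent n9 fail=0; on 'c' 0 → fail=0;  out ∅∪∅=∅
  n5('dac'): parent n4 fail=9; on 'c' 9 → fail=10;  out ∅∪∅=∅
  n11('aca'): parent n10 fail=0; on 'a' 0 → fail=9;  out ∅∪∅=∅
  n6('daca'): parent n5 fail=10; on 'a' 10 → fail=11;  out ∅∪∅=∅
  n12('acad'): parent n11 fail=9; on 'd' 9→0 → fail=3;  out ∅∪∅=∅
  n7('dacad'): parent n6 fail=11; on 'd' 11 → fail=12;  out ∅∪∅=∅
  n13('acadd'): parent n12 fail=3; on 'd' 3→0 → fail=3;  out {2}∪∅={2}
  n8('dacadd'): parent n7 fail=12; on 'd' 12 → fail=13;  out {1}∪{2}={1,2}

Scan:
pos 0 'c': at 0
pos 1 'c': at 0
pos 2 'b': at 1
pos 3 'd': at 3 (fail-walked)
pos 4 'a': at 4
pos 5 'c': at 5
pos 6 'a': at 6
pos 7 'd': at 7
pos 8 'd': at 8  → match P1@[3:8],P2@[4:8]
pos 9 'a': at 4 (fail-walked)
pos 10 'c': at 5
pos 11 'a': at 6
pos 12 'd': at 7
pos 13 'd': at 8  → match P1@[8:13],P2@[9:13]
pos 14 'd': at 3 (fail-walked)
pos 15 'b': at 1 (fail-walked)
pos 16 'b': at 2  → match P0@[15:16]
pos 17 'b': at 2 (fail-walked)  → match P0@[16:17]
pos 18 'a': at 9 (fail-walked)
pos 19 'c': at 10
pos 20 'a': at 11
pos 21 'd': at 12
pos 22 'd': at 13  → match P2@[18:22]
pos 23 'b': at 1 (fail-walked)
pos 24 'b': at 2  → match P0@[23:24]
pos 25 'a': at 9 (fail-walked)
pos 26 'a': at 9 (fail-walked)
pos 27 'c': at 10
pos 28 'd': at 3 (fail-walked)
pos 29 'a': at 4
pos 30 'c': at 5
pos 31 'a': at 6
pos 32 'd': at 7
pos 33 'd': at 8  → match P1@[28:33],P2@[29:33]
pos 34 'b': at 1 (fail-walked)
pos 35 'b': at 2  → match P0@[34:35]
pos 36 'c': at 0 (fail-walked)
pos 37 'a': at 9
pos 38 'b': at 1 (fail-walked)
pos 39 'b': at 2  → match P0@[38:39]
pos 40 'b': at 2 (fail-walked)  → match P0@[39:40]
pos 41 'd': at 3 (fail-walked)
pos 42 'a': at 4
pos 43 'c': at 5
pos 44 'a': at 6
pos 45 'd': at 7
pos 46 'd': at 8  → match P1@[41:46],P2@[42:46]
pos 47 'a': at 4 (fail-walked)
pos 48 'c': at 5
pos 49 'a': at 6
pos 50 'd': at 7
pos 51 'd': at 8  → match P1@[46:51],P2@[47:51]
pos 52 'c': at 0 (fail-walked)
pos 53 'd': at 3
pos 54 'a': at 4
pos 55 'c': at 5
pos 56 'a': at 6
pos 57 'd': at 7
pos 58 'd': at 8  → match P1@[53:58],P2@[54:58]
pos 59 'a': at 4 (fail-walked)
pos 60 'c': at 5
pos 61 'a': at 6
pos 62 'd': at 7
pos 63 'd': at 8  → match P1@[58:63],P2@[59:63]
pos 64 'c': at 0 (fail-walked)
pos 65 'a': at 9
pos 66 'c': at 10

Result: [[8,1],[8,2],[13,1],[13,2],[16,0],[17,0],[22,2],[24,0],[33,1],[33,2],[35,0],[39,0],[40,0],[46,1],[46,2],[51,1],[51,2],[58,1],[58,2],[63,1],[63,2]]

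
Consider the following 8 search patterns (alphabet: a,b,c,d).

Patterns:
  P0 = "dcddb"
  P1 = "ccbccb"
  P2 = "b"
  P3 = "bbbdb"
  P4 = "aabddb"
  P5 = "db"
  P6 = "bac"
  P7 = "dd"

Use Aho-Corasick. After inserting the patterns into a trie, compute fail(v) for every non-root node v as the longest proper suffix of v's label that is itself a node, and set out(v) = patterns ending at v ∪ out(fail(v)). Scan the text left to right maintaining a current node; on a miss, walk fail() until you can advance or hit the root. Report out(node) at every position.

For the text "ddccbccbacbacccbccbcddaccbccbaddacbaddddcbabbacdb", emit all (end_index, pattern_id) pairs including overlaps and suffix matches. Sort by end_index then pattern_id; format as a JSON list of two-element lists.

Construct AC machine:
Trie (insert patterns):
  0='ε' goto a→17 b→12 c→6 d→1
  1='d' goto b→23 c→2 d→26
  2='dc' goto d→3
  3='dcd' goto d→4
  4='dcdd' goto b→5
  5='dcddb' goto ·  [P0 ends]
  6='c' goto c→7
  7='cc' goto b→8
  8='ccb' goto c→9
  9='ccbc' goto c→10
  10='ccbcc' goto b→11
  11='ccbccb' goto ·  [P1 ends]
  12='b' goto a→24 b→13  [P2 ends]
  13='bb' goto b→14
  14='bbb' goto d→15
  15='bbbd' goto b→16
  16='bbbdb' goto ·  [P3 ends]
  17='a' goto a→18
  18='aa' goto b→19
  19='aab' goto d→20
  20='aabd' goto d→21
  21='aabdd' goto b→22
  22='aabddb' goto ·  [P4 ends]
  23='db' goto ·  [P5 ends]
  24='ba' goto c→25
  25='bac' goto ·  [P6 ends]
  26='dd' goto ·  [P7 ends]

Failure links (BFS by depth):
  n1('d'): parent n0 fail=0; on 'd' 0 → fail=0;  out ∅∪∅=∅
  n6('c'): parent n0 fail=0; on 'c' 0 → fail=0;  out ∅∪∅=∅
  n12('b'): parent n0 fail=0; on 'b' 0 → fail=0;  out {2}∪∅={2}
  n17('a'): parent n0 fail=0; on 'a' 0 → fail=0;  out ∅∪∅=∅
  n2('dc'): parent n1 fail=0; on 'c' 0 → fail=6;  out ∅∪∅=∅
  n7('cc'): parent n6 fail=0; on 'c' 0 → fail=6;  out ∅∪∅=∅
  n13('bb'): parent n12 fail=0; on 'b' 0 → fail=12;  out ∅∪{2}={2}
  n18('aa'): parent n17 fail=0; on 'a' 0 → fail=17;  out ∅∪∅=∅
  n23('db'): parent n1 fail=0; on 'b' 0 → fail=12;  out {5}∪{2}={2,5}
  n24('ba'): parent n12 fail=0; on 'a' 0 → fail=17;  out ∅∪∅=∅
  n26('dd'): parent n1 fail=0; on 'd' 0 → fail=1;  out {7}∪∅={7}
  n3('dcd'): parent n2 fail=6; on 'd' 6→0 → fail=1;  out ∅∪∅=∅
  n8('ccb'): parent n7 fail=6; on 'b' 6→0 → fail=12;  out ∅∪{2}={2}
  n14('bbb'): parent n13 fail=12; on 'b' 12 → fail=13;  out ∅∪{2}={2}
  n19('aab'): parent n18 fail=17; on 'b' 17→0 → fail=12;  out ∅∪{2}={2}
  n25('bac'): parent n24 fail=17; on 'c' 17→0 → fail=6;  out {6}∪∅={6}
  n4('dcdd'): parent n3 fail=1; on 'd' 1 → fail=26;  out ∅∪{7}={7}
  n9('ccbc'): parent n8 fail=12; on 'c' 12→0 → fail=6;  out ∅∪∅=∅
  n15('bbbd'): parent n14 fail=13; on 'd' 13→12→0 → fail=1;  out ∅∪∅=∅
  n20('aabd'): parent n19 fail=12; on 'd' 12→0 → fail=1;  out ∅∪∅=∅
  n5('dcddb'): parent n4 fail=26; on 'b' 26→1 → fail=23;  out {0}∪{2,5}={0,2,5}
  n10('ccbcc'): parent n9 fail=6; on 'c' 6 → fail=7;  out ∅∪∅=∅
  n16('bbbdb'): parent n15 fail=1; on 'b' 1 → fail=23;  out {3}∪{2,5}={2,3,5}
  n21('aabdd'): parent n20 fail=1; on 'd' 1 → fail=26;  out ∅∪{7}={7}
  n11('ccbccb'): parent n10 fail=7; on 'b' 7 → fail=8;  out {1}∪{2}={1,2}
  n22('aabddb'): parent n21 fail=26; on 'b' 26→1 → fail=23;  out {4}∪{2,5}={2,4,5}

Run:
pos 0 'd': at 1
pos 1 'd': at 26  → match P7@[0:1]
pos 2 'c': at 2 ·f
pos 3 'c': at 7 ·f
pos 4 'b': at 8  → match P2@[4:4]
pos 5 'c': at 9
pos 6 'c': at 10
pos 7 'b': at 11  → match P1@[2:7],P2@[7:7]
pos 8 'a': at 24 ·f
pos 9 'c': at 25  → match P6@[7:9]
pos 10 'b': at 12 ·f  → match P2@[10:10]
pos 11 'a': at 24
pos 12 'c': at 25  → match P6@[10:12]
pos 13 'c': at 7 ·f
pos 14 'c': at 7 ·f
pos 15 'b': at 8  → match P2@[15:15]
pos 16 'c': at 9
pos 17 'c': at 10
pos 18 'b': at 11  → match P1@[13:18],P2@[18:18]
pos 19 'c': at 9 ·f
pos 20 'd': at 1 ·f
pos 21 'd': at 26  → match P7@[20:21]
pos 22 'a': at 17 ·f
pos 23 'c': at 6 ·f
pos 24 'c': at 7
pos 25 'b': at 8  → match P2@[25:25]
pos 26 'c': at 9
pos 27 'c': at 10
pos 28 'b': at 11  → match P1@[23:28],P2@[28:28]
pos 29 'a': at 24 ·f
pos 30 'd': at 1 ·f
pos 31 'd': at 26  → match P7@[30:31]
pos 32 'a': at 17 ·f
pos 33 'c': at 6 ·f
pos 34 'b': at 12 ·f  → match P2@[34:34]
pos 35 'a': at 24
pos 36 'd': at 1 ·f
pos 37 'd': at 26  → match P7@[36:37]
pos 38 'd': at 26 ·f  → match P7@[37:38]
pos 39 'd': at 26 ·f  → match P7@[38:39]
pos 40 'c': at 2 ·f
pos 41 'b': at 12 ·f  → match P2@[41:41]
pos 42 'a': at 24
pos 43 'b': at 12 ·f  → match P2@[43:43]
pos 44 'b': at 13  → match P2@[44:44]
pos 45 'a': at 24 ·f
pos 46 'c': at 25  → match P6@[44:46]
pos 47 'd': at 1 ·f
pos 48 'b': at 23  → match P2@[48:48],P5@[47:48]

Matches: [[1,7],[4,2],[7,1],[7,2],[9,6],[10,2],[12,6],[15,2],[18,1],[18,2],[21,7],[25,2],[28,1],[28,2],[31,7],[34,2],[37,7],[38,7],[39,7],[41,2],[43,2],[44,2],[46,6],[48,2],[48,5]]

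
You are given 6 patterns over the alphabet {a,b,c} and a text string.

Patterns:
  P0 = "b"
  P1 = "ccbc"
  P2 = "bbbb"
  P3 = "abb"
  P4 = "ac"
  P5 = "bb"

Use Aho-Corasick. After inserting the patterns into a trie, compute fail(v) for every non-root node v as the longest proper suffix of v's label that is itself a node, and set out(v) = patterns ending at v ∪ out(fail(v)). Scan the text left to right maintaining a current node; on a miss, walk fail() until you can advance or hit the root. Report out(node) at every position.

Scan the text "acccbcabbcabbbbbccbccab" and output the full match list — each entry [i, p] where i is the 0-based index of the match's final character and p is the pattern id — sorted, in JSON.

Construct AC machine:
Trie nodes:
  n0 'ε': a→9 b→1 c→2
  n1 'b': b→6  ←P0
  n2 'c': c→3
  n3 'cc': b→4
  n4 'ccb': c→5
  n5 'ccbc': ·  ←P1
  n6 'bb': b→7  ←P5
  n7 'bbb': b→8
  n8 'bbbb': ·  ←P2
  n9 'a': b→10 c→12
  n10 'ab': b→11
  n11 'abb': ·  ←P3
  n12 'ac': ·  ←P4

BFS fail/out derivation:
  fail(1) 'b': from fail(0)=0 chase 'b': 0 ⇒ 0;  out={0}∪out(0)={0}
  fail(2) 'c': from fail(0)=0 chase 'c': 0 ⇒ 0;  out=∅∪out(0)=∅
  fail(9) 'a': from fail(0)=0 chase 'a': 0 ⇒ 0;  out=∅∪out(0)=∅
  fail(3) 'cc': from fail(2)=0 chase 'c': 0 ⇒ 2;  out=∅∪out(2)=∅
  fail(6) 'bb': from fail(1)=0 chase 'b': 0 ⇒ 1;  out={5}∪out(1)={0,5}
  fail(10) 'ab': from fail(9)=0 chase 'b': 0 ⇒ 1;  out=∅∪out(1)={0}
  fail(12) 'ac': from fail(9)=0 chase 'c': 0 ⇒ 2;  out={4}∪out(2)={4}
  fail(4) 'ccb': from fail(3)=2 chase 'b': 2→0 ⇒ 1;  out=∅∪out(1)={0}
  fail(7) 'bbb': from fail(6)=1 chase 'b': 1 ⇒ 6;  out=∅∪out(6)={0,5}
  fail(11) 'abb': from fail(10)=1 chase 'b': 1 ⇒ 6;  out={3}∪out(6)={0,3,5}
  fail(5) 'ccbc': from fail(4)=1 chase 'c': 1→0 ⇒ 2;  out={1}∪out(2)={1}
  fail(8) 'bbbb': from fail(7)=6 chase 'b': 6 ⇒ 7;  out={2}∪out(7)={0,2,5}

Run:
pos 0 'a': at 9
pos 1 'c': at 12  emit P4@[0:1]
pos 2 'c': at 3 (via fail)
pos 3 'c': at 3 (via fail)
pos 4 'b': at 4  emit P0@[4:4]
pos 5 'c': at 5  emit P1@[2:5]
pos 6 'a': at 9 (via fail)
pos 7 'b': at 10  emit P0@[7:7]
pos 8 'b': at 11  emit P0@[8:8],P3@[6:8],P5@[7:8]
pos 9 'c': at 2 (via fail)
pos 10 'a': at 9 (via fail)
pos 11 'b': at 10  emit P0@[11:11]
pos 12 'b': at 11  emit P0@[12:12],P3@[10:12],P5@[11:12]
pos 13 'b': at 7 (via fail)  emit P0@[13:13],P5@[12:13]
pos 14 'b': at 8  emit P0@[14:14],P2@[11:14],P5@[13:14]
pos 15 'b': at 8 (via fail)  emit P0@[15:15],P2@[12:15],P5@[14:15]
pos 16 'c': at 2 (via fail)
pos 17 'c': at 3
pos 18 'b': at 4  emit P0@[18:18]
pos 19 'c': at 5  emit P1@[16:19]
pos 20 'c': at 3 (via fail)
pos 21 'a': at 9 (via fail)
pos 22 'b': at 10  emit P0@[22:22]

Matches: [[1,4],[4,0],[5,1],[7,0],[8,0],[8,3],[8,5],[11,0],[12,0],[12,3],[12,5],[13,0],[13,5],[14,0],[14,2],[14,5],[15,0],[15,2],[15,5],[18,0],[19,1],[22,0]]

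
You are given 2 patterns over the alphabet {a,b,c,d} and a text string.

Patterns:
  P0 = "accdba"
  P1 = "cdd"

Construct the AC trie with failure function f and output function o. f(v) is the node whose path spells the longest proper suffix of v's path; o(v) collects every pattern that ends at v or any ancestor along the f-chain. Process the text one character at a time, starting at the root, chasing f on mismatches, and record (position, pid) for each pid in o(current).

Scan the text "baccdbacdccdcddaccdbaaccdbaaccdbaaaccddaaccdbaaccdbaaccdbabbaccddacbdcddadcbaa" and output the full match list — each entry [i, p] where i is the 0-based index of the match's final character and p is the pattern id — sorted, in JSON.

Build automaton:
Trie (insert patterns):
  0='ε' goto a→1 c→7
  1='a' goto c→2
  2='ac' goto c→3
  3='acc' goto d→4
  4='accd' goto b→5
  5='accdb' goto a→6
  6='accdba' goto ·  [P0 ends]
  7='c' goto d→8
  8='cd' goto d→9
  9='cdd' goto ·  [P1 ends]

Failure links (BFS by depth):
  n1('a'): parent n0 fail=0; on 'a' 0 → fail=0;  out ∅∪∅=∅
  n7('c'): parent n0 fail=0; on 'c' 0 → fail=0;  out ∅∪∅=∅
  n2('ac'): parent n1 fail=0; on 'c' 0 → fail=7;  out ∅∪∅=∅
  n8('cd'): parent n7 fail=0; on 'd' 0 → fail=0;  out ∅∪∅=∅
  n3('acc'): parent n2 fail=7; on 'c' 7→0 → fail=7;  out ∅∪∅=∅
  n9('cdd'): parent n8 fail=0; on 'd' 0 → fail=0;  out {1}∪∅={1}
  n4('accd'): parent n3 fail=7; on 'd' 7 → fail=8;  out ∅∪∅=∅
  n5('accdb'): parent n4 fail=8; on 'b' 8→0 → fail=0;  out ∅∪∅=∅
  n6('accdba'): parent n5 fail=0; on 'a' 0 → fail=1;  out {0}∪∅={0}

Scan:
[0] read 'b'  n0⇒n0
[1] read 'a'  n0⇒n1
[2] read 'c'  n1⇒n2
[3] read 'c'  n2⇒n3
[4] read 'd'  n3⇒n4
[5] read 'b'  n4⇒n5
[6] read 'a'  n5⇒n6  ** P0@[1:6]
[7] read 'c'  n6⇒n2 (fail-walked)
[8] read 'd'  n2⇒n8 (fail-walked)
[9] read 'c'  n8⇒n7 (fail-walked)
[10] read 'c'  n7⇒n7 (fail-walked)
[11] read 'd'  n7⇒n8
[12] read 'c'  n8⇒n7 (fail-walked)
[13] read 'd'  n7⇒n8
[14] read 'd'  n8⇒n9  ** P1@[12:14]
[15] read 'a'  n9⇒n1 (fail-walked)
[16] read 'c'  n1⇒n2
[17] read 'c'  n2⇒n3
[18] read 'd'  n3⇒n4
[19] read 'b'  n4⇒n5
[20] read 'a'  n5⇒n6  ** P0@[15:20]
[21] read 'a'  n6⇒n1 (fail-walked)
[22] read 'c'  n1⇒n2
[23] read 'c'  n2⇒n3
[24] read 'd'  n3⇒n4
[25] read 'b'  n4⇒n5
[26] read 'a'  n5⇒n6  ** P0@[21:26]
[27] read 'a'  n6⇒n1 (fail-walked)
[28] read 'c'  n1⇒n2
[29] read 'c'  n2⇒n3
[30] read 'd'  n3⇒n4
[31] read 'b'  n4⇒n5
[32] read 'a'  n5⇒n6  ** P0@[27:32]
[33] read 'a'  n6⇒n1 (fail-walked)
[34] read 'a'  n1⇒n1 (fail-walked)
[35] read 'c'  n1⇒n2
[36] read 'c'  n2⇒n3
[37] read 'd'  n3⇒n4
[38] read 'd'  n4⇒n9 (fail-walked)  ** P1@[36:38]
[39] read 'a'  n9⇒n1 (fail-walked)
[40] read 'a'  n1⇒n1 (fail-walked)
[41] read 'c'  n1⇒n2
[42] read 'c'  n2⇒n3
[43] read 'd'  n3⇒n4
[44] read 'b'  n4⇒n5
[45] read 'a'  n5⇒n6  ** P0@[40:45]
[46] read 'a'  n6⇒n1 (fail-walked)
[47] read 'c'  n1⇒n2
[48] read 'c'  n2⇒n3
[49] read 'd'  n3⇒n4
[50] read 'b'  n4⇒n5
[51] read 'a'  n5⇒n6  ** P0@[46:51]
[52] read 'a'  n6⇒n1 (fail-walked)
[53] read 'c'  n1⇒n2
[54] read 'c'  n2⇒n3
[55] read 'd'  n3⇒n4
[56] read 'b'  n4⇒n5
[57] read 'a'  n5⇒n6  ** P0@[52:57]
[58] read 'b'  n6⇒n0 (fail-walked)
[59] read 'b'  n0⇒n0
[60] read 'a'  n0⇒n1
[61] read 'c'  n1⇒n2
[62] read 'c'  n2⇒n3
[63] read 'd'  n3⇒n4
[64] read 'd'  n4⇒n9 (fail-walked)  ** P1@[62:64]
[65] read 'a'  n9⇒n1 (fail-walked)
[66] read 'c'  n1⇒n2
[67] read 'b'  n2⇒n0 (fail-walked)
[68] read 'd'  n0⇒n0
[69] read 'c'  n0⇒n7
[70] read 'd'  n7⇒n8
[71] read 'd'  n8⇒n9  ** P1@[69:71]
[72] read 'a'  n9⇒n1 (fail-walked)
[73] read 'd'  n1⇒n0 (fail-walked)
[74] read 'c'  n0⇒n7
[75] read 'b'  n7⇒n0 (fail-walked)
[76] read 'a'  n0⇒n1
[77] read 'a'  n1⇒n1 (fail-walked)

Matches: [[6,0],[14,1],[20,0],[26,0],[32,0],[38,1],[45,0],[51,0],[57,0],[64,1],[71,1]]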